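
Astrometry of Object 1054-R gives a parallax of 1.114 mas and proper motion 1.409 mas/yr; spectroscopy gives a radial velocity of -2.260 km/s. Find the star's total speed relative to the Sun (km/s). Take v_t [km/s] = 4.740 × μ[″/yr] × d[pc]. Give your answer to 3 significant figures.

6.41 km/s

d = 1/p = 1/0.001114″ = 897.67 pc.
μ = 1.409 mas/yr = 0.001409 ″/yr.
v_t = 4.740 μ d = 4.740 × 0.001409 × 897.67 = 5.9952 km/s.
v = √(v_r² + v_t²) = √((-2.260)² + 5.9952²) = √41.05 = 6.407 km/s.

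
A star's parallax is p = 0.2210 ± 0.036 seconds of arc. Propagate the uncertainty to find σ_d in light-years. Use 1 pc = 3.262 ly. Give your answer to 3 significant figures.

d = 1/p, so σ_d = σ_p / p².
σ_d = 0.0360 / (0.2210)² = 0.0360 / 0.048841 = 0.73709 pc = 0.73709 × 3.262 ly = 2.4044 ly.

2.40 ly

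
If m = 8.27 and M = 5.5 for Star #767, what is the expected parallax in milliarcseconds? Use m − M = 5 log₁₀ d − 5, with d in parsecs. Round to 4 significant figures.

27.93 mas

m − M = 8.27 − 5.5 = 2.77.
d = 10^((m−M)/5 + 1) = 10^1.554 = 35.81 pc.
p = 1/d = 1/35.81 = 0.027925 arcsec = 27.925 mas.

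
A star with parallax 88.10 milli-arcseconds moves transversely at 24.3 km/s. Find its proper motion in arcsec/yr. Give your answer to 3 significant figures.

0.452 arcsec/yr

d = 1/p = 1/0.08810″ = 11.351 pc.
μ = v_t / (4.74 d) = 24.3 / (4.74 × 11.351) = 24.3 / 53.804 = 0.45164 ″/yr.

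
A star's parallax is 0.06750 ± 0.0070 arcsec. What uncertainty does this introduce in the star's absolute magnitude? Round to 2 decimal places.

σ_M = 0.23 mag

M = m − 5 log₁₀ d + 5 = m + 5 log₁₀ p + 5, so ∂M/∂p = 5/(p ln 10).
σ_M = (5/ln 10) · (σ_p/p) = 2.1715 × 0.0070/0.06750 = 2.1715 × 0.1037 = 0.22518.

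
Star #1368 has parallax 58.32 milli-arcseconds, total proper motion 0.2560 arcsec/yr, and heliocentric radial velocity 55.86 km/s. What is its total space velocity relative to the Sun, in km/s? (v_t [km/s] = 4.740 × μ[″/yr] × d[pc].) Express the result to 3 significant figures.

d = 1/p = 1/0.05832″ = 17.147 pc.
v_t = 4.740 μ d = 4.740 × 0.2560 × 17.147 = 20.807 km/s.
v = √(v_r² + v_t²) = √(55.86² + 20.807²) = √3553.27 = 59.609 km/s.

59.6 km/s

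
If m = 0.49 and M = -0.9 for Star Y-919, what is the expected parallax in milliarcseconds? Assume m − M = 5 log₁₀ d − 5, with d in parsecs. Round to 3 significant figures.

m − M = 0.49 − (-0.9) = 1.39.
d = 10^((m−M)/5 + 1) = 10^1.278 = 18.967 pc.
p = 1/d = 1/18.967 = 0.052723 arcsec = 52.723 mas.

52.7 mas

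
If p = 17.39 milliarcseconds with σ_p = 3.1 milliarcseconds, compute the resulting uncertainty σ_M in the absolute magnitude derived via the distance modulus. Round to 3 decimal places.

M = m − 5 log₁₀ d + 5 = m + 5 log₁₀ p + 5, so ∂M/∂p = 5/(p ln 10).
σ_M = (5/ln 10) · (σ_p/p) = 2.1715 × 3.1/17.39 = 2.1715 × 0.17826 = 0.38709.

σ_M = 0.387 mag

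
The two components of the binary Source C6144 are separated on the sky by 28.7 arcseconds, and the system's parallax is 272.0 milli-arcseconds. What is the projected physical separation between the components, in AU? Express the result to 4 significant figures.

d = 1/p = 1/0.2720″ = 3.6765 pc.
At distance d (pc), an angle of θ arcsec spans θ·d AU: s = 28.7 × 3.6765 = 105.52 AU.

105.5 AU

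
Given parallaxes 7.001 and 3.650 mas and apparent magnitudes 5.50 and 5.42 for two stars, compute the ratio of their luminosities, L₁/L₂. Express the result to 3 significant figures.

L₁/L₂ = 0.253

d₁ = 1/p₁ = 1/0.007001″ = 142.84 pc; d₂ = 1/p₂ = 1/0.003650″ = 273.97 pc.
M₁ = m₁ − 5 log₁₀ d₁ + 5 = 5.50 − 10.7742 + 5 = -0.2742.
M₂ = 5.42 − 12.1885 + 5 = -1.7685.
L₁/L₂ = 10^(0.4(M₂ − M₁)) = 10^(0.4 × (-1.4943)) = 10^(-0.59772) = 0.25251.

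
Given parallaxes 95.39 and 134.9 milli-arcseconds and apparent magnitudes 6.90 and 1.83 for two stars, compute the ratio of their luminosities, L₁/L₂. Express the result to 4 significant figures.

L₁/L₂ = 0.01875

d₁ = 1/p₁ = 1/0.09539″ = 10.483 pc; d₂ = 1/p₂ = 1/0.1349″ = 7.4129 pc.
M₁ = m₁ − 5 log₁₀ d₁ + 5 = 6.90 − 5.1024 + 5 = 6.7976.
M₂ = 1.83 − 4.3499 + 5 = 2.4801.
L₁/L₂ = 10^(0.4(M₂ − M₁)) = 10^(0.4 × (-4.3175)) = 10^(-1.72700) = 0.01875.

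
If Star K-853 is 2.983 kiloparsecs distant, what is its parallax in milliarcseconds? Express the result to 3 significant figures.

0.335 mas

d = 2.983 kpc = 2983 pc.
p = 1/d = 1/2983 = 0.00033523 arcsec.
= 0.00033523 × 1000 = 0.33523 mas.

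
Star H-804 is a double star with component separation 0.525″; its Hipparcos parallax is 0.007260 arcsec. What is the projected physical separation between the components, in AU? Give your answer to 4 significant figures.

d = 1/p = 1/0.007260″ = 137.74 pc.
At distance d (pc), an angle of θ arcsec spans θ·d AU: s = 0.525 × 137.74 = 72.314 AU.

72.31 AU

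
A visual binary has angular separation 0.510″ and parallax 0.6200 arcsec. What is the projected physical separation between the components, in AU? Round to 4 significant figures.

0.8226 AU

d = 1/p = 1/0.6200″ = 1.6129 pc.
At distance d (pc), an angle of θ arcsec spans θ·d AU: s = 0.510 × 1.6129 = 0.82258 AU.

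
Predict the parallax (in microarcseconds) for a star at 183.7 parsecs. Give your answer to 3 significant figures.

p = 1/d = 1/183.7 = 0.0054437 arcsec.
= 0.0054437 × 10⁶ = 5443.7 μas.

5440 μas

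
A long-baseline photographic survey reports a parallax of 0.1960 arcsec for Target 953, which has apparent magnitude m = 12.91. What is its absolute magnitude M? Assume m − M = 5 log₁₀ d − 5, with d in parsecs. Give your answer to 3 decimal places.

d = 1/p = 1/0.1960″ = 5.102 pc.
m − M = 5 log₁₀(5.102) − 5 = 3.5387 − 5 = -1.4613.
M = m − (m − M) = 12.91 − (-1.4613) = 14.371.

M = 14.371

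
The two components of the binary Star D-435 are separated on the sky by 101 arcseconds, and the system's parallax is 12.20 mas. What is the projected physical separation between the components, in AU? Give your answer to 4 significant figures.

d = 1/p = 1/0.01220″ = 81.967 pc.
At distance d (pc), an angle of θ arcsec spans θ·d AU: s = 101 × 81.967 = 8278.7 AU.

8279 AU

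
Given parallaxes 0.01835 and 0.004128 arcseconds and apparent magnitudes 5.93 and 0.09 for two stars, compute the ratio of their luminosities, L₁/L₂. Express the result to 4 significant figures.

L₁/L₂ = 0.0002335

d₁ = 1/p₁ = 1/0.01835″ = 54.496 pc; d₂ = 1/p₂ = 1/0.004128″ = 242.25 pc.
M₁ = m₁ − 5 log₁₀ d₁ + 5 = 5.93 − 8.6818 + 5 = 2.2482.
M₂ = 0.09 − 11.9213 + 5 = -6.8313.
L₁/L₂ = 10^(0.4(M₂ − M₁)) = 10^(0.4 × (-9.0795)) = 10^(-3.63180) = 0.00023345.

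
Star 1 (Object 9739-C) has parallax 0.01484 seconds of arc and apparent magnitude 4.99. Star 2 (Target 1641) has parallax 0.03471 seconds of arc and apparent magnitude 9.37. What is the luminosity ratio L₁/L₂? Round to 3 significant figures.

d₁ = 1/p₁ = 1/0.01484″ = 67.385 pc; d₂ = 1/p₂ = 1/0.03471″ = 28.81 pc.
M₁ = m₁ − 5 log₁₀ d₁ + 5 = 4.99 − 9.1428 + 5 = 0.8472.
M₂ = 9.37 − 7.2977 + 5 = 7.0723.
L₁/L₂ = 10^(0.4(M₂ − M₁)) = 10^(0.4 × 6.2251) = 10^2.49004 = 309.06.

L₁/L₂ = 309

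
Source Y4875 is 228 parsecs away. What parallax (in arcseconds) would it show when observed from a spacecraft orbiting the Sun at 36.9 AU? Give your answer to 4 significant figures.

0.1618 arcsec

p (arcsec) = B (AU) / d (pc).
p = 36.9 / 228 = 0.16184 arcsec.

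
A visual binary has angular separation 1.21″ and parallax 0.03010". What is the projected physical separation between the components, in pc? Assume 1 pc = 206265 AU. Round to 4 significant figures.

d = 1/p = 1/0.03010″ = 33.223 pc.
At distance d (pc), an angle of θ arcsec spans θ·d AU: s = 1.21 × 33.223 = 40.2 AU.
= 40.2 / 206265 = 0.00019489 pc.

0.0001949 pc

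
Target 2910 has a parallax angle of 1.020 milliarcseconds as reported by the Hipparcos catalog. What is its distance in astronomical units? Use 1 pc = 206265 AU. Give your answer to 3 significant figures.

p = 1.020 milliarcseconds = 0.001020 arcsec.
d = 1/p = 1/0.001020 = 980.39 pc.
In AU: 980.39 × 206265 = 2.0222 × 10^8 AU.

2.02 × 10^8 AU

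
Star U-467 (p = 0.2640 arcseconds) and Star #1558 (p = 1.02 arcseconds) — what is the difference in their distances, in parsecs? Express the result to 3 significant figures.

d_A = 1/0.2640″ = 3.7879 pc; d_B = 1/1.020″ = 0.98039 pc.
|d_B − d_A| = |0.98039 − 3.7879| = 2.8075 pc.

2.81 pc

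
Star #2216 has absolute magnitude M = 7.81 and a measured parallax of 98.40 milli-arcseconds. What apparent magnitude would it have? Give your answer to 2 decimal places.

m = 7.85

d = 1/p = 1/0.09840″ = 10.163 pc.
m − M = 5 log₁₀ d − 5 = 5 log₁₀(10.163) − 5 = 5.0351 − 5 = 0.0351.
m = M + (m − M) = 7.81 + 0.0351 = 7.85.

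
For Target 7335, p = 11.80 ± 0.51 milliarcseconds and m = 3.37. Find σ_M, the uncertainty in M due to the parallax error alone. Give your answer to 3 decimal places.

σ_M = 0.094 mag

M = m − 5 log₁₀ d + 5 = m + 5 log₁₀ p + 5, so ∂M/∂p = 5/(p ln 10).
σ_M = (5/ln 10) · (σ_p/p) = 2.1715 × 0.51/11.80 = 2.1715 × 0.04322 = 0.093852.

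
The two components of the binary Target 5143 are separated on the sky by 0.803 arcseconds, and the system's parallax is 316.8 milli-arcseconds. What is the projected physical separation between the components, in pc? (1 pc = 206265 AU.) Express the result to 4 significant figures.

1.229 × 10^-5 pc

d = 1/p = 1/0.3168″ = 3.1566 pc.
At distance d (pc), an angle of θ arcsec spans θ·d AU: s = 0.803 × 3.1566 = 2.5347 AU.
= 2.5347 / 206265 = 1.2289 × 10^-5 pc.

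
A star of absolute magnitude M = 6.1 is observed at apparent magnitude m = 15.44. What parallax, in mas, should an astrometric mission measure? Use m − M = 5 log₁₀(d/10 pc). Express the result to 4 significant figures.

1.355 mas

m − M = 15.44 − 6.1 = 9.34.
d = 10^((m−M)/5 + 1) = 10^2.868 = 737.9 pc.
p = 1/d = 1/737.9 = 0.0013552 arcsec = 1.3552 mas.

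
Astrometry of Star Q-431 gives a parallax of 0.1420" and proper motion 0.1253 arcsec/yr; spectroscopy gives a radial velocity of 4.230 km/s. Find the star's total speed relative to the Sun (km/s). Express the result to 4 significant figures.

d = 1/p = 1/0.1420″ = 7.0423 pc.
v_t = 4.740 μ d = 4.740 × 0.1253 × 7.0423 = 4.1826 km/s.
v = √(v_r² + v_t²) = √(4.230² + 4.1826²) = √35.387 = 5.9487 km/s.

5.949 km/s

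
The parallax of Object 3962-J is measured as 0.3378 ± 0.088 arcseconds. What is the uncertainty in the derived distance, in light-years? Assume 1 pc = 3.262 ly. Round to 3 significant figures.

2.52 ly

d = 1/p, so σ_d = σ_p / p².
σ_d = 0.0880 / (0.3378)² = 0.0880 / 0.11411 = 0.77119 pc = 0.77119 × 3.262 ly = 2.5156 ly.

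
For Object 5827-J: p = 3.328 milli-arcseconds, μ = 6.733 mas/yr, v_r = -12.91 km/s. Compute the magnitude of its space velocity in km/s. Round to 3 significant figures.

d = 1/p = 1/0.003328″ = 300.48 pc.
μ = 6.733 mas/yr = 0.006733 ″/yr.
v_t = 4.740 μ d = 4.740 × 0.006733 × 300.48 = 9.5896 km/s.
v = √(v_r² + v_t²) = √((-12.91)² + 9.5896²) = √258.629 = 16.082 km/s.

16.1 km/s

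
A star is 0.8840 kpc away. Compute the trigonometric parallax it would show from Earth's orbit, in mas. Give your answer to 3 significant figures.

d = 0.8840 kpc = 884 pc.
p = 1/d = 1/884 = 0.0011312 arcsec.
= 0.0011312 × 1000 = 1.1312 mas.

1.13 mas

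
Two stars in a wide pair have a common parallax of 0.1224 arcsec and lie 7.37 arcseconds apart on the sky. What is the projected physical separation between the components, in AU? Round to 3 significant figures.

d = 1/p = 1/0.1224″ = 8.1699 pc.
At distance d (pc), an angle of θ arcsec spans θ·d AU: s = 7.37 × 8.1699 = 60.212 AU.

60.2 AU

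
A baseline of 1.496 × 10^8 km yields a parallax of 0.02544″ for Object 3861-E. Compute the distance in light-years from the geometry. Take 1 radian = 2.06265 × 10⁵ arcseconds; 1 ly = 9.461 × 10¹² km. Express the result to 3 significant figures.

128 ly

θ = 0.02544″ = 0.02544/206265 = 1.2334 × 10^-7 rad.
d = B/θ = (1.496 × 10^8) / (1.2334 × 10^-7) = 1.2129 × 10^15 km = (1.2129 × 10^15) / (9.461 × 10^12) ly = 128.2 ly.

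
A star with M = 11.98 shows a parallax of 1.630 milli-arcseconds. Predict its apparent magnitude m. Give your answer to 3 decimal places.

m = 20.919

d = 1/p = 1/0.001630″ = 613.5 pc.
m − M = 5 log₁₀ d − 5 = 5 log₁₀(613.5) − 5 = 13.9391 − 5 = 8.9391.
m = M + (m − M) = 11.98 + 8.9391 = 20.919.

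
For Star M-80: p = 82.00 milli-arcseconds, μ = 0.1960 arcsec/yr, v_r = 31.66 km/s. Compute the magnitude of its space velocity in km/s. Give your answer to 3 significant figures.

33.6 km/s

d = 1/p = 1/0.08200″ = 12.195 pc.
v_t = 4.740 μ d = 4.740 × 0.1960 × 12.195 = 11.33 km/s.
v = √(v_r² + v_t²) = √(31.66² + 11.33²) = √1130.72 = 33.626 km/s.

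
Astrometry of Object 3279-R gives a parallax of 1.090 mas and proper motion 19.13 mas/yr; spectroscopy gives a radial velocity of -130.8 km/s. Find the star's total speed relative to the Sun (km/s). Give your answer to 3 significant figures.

d = 1/p = 1/0.001090″ = 917.43 pc.
μ = 19.13 mas/yr = 0.01913 ″/yr.
v_t = 4.740 μ d = 4.740 × 0.01913 × 917.43 = 83.189 km/s.
v = √(v_r² + v_t²) = √((-130.8)² + 83.189²) = √24029 = 155.01 km/s.

155 km/s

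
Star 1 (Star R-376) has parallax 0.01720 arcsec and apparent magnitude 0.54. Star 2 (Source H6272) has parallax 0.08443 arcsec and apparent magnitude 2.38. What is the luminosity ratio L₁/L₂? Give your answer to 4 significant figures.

L₁/L₂ = 131.2

d₁ = 1/p₁ = 1/0.01720″ = 58.14 pc; d₂ = 1/p₂ = 1/0.08443″ = 11.844 pc.
M₁ = m₁ − 5 log₁₀ d₁ + 5 = 0.54 − 8.8224 + 5 = -3.2824.
M₂ = 2.38 − 5.3675 + 5 = 2.0125.
L₁/L₂ = 10^(0.4(M₂ − M₁)) = 10^(0.4 × 5.2949) = 10^2.11796 = 131.21.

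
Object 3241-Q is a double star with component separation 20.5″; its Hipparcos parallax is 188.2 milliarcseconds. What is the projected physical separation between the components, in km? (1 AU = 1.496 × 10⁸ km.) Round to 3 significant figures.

d = 1/p = 1/0.1882″ = 5.3135 pc.
At distance d (pc), an angle of θ arcsec spans θ·d AU: s = 20.5 × 5.3135 = 108.93 AU.
= 108.93 × 1.496 × 10⁸ km = 1.6296 × 10^10 km.

1.63 × 10^10 km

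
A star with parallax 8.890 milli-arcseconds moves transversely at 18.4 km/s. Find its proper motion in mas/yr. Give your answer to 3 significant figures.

34.5 mas/yr

d = 1/p = 1/0.008890″ = 112.49 pc.
μ = v_t / (4.74 d) = 18.4 / (4.74 × 112.49) = 18.4 / 533.2 = 0.034509 ″/yr = 34.509 mas/yr.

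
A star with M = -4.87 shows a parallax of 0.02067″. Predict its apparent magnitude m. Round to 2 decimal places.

d = 1/p = 1/0.02067″ = 48.379 pc.
m − M = 5 log₁₀ d − 5 = 5 log₁₀(48.379) − 5 = 8.4233 − 5 = 3.4233.
m = M + (m − M) = -4.87 + 3.4233 = -1.45.

m = -1.45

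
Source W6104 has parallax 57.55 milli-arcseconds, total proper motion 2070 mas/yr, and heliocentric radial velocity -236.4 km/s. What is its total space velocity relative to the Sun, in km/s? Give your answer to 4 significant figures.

d = 1/p = 1/0.05755″ = 17.376 pc.
μ = 2070 mas/yr = 2.070 ″/yr.
v_t = 4.740 μ d = 4.740 × 2.070 × 17.376 = 170.49 km/s.
v = √(v_r² + v_t²) = √((-236.4)² + 170.49²) = √84951.8 = 291.46 km/s.

291.5 km/s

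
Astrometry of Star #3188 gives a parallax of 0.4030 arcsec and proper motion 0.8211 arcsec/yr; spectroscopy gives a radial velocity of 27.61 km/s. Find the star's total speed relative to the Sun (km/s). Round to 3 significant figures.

d = 1/p = 1/0.4030″ = 2.4814 pc.
v_t = 4.740 μ d = 4.740 × 0.8211 × 2.4814 = 9.6576 km/s.
v = √(v_r² + v_t²) = √(27.61² + 9.6576²) = √855.581 = 29.25 km/s.

29.3 km/s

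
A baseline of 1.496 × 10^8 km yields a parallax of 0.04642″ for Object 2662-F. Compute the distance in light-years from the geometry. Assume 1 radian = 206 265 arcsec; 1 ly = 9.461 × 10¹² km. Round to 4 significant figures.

θ = 0.04642″ = 0.04642/206265 = 2.2505 × 10^-7 rad.
d = B/θ = (1.496 × 10^8) / (2.2505 × 10^-7) = 6.6474 × 10^14 km = (6.6474 × 10^14) / (9.461 × 10^12) ly = 70.261 ly.

70.26 ly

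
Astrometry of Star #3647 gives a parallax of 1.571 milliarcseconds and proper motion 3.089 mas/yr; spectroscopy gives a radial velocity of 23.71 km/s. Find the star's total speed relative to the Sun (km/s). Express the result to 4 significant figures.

d = 1/p = 1/0.001571″ = 636.54 pc.
μ = 3.089 mas/yr = 0.003089 ″/yr.
v_t = 4.740 μ d = 4.740 × 0.003089 × 636.54 = 9.3201 km/s.
v = √(v_r² + v_t²) = √(23.71² + 9.3201²) = √649.028 = 25.476 km/s.

25.48 km/s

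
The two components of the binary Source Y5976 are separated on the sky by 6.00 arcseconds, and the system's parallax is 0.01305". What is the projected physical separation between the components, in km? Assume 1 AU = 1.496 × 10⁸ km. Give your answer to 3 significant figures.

d = 1/p = 1/0.01305″ = 76.628 pc.
At distance d (pc), an angle of θ arcsec spans θ·d AU: s = 6.00 × 76.628 = 459.77 AU.
= 459.77 × 1.496 × 10⁸ km = 6.8782 × 10^10 km.

6.88 × 10^10 km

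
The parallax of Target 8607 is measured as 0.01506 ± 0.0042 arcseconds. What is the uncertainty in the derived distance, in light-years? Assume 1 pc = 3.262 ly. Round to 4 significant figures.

d = 1/p, so σ_d = σ_p / p².
σ_d = 0.00420 / (0.01506)² = 0.00420 / 0.0002268 = 18.519 pc = 18.519 × 3.262 ly = 60.409 ly.

60.41 ly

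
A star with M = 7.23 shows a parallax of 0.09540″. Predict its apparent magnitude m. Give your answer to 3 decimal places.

m = 7.332

d = 1/p = 1/0.09540″ = 10.482 pc.
m − M = 5 log₁₀ d − 5 = 5 log₁₀(10.482) − 5 = 5.1022 − 5 = 0.1022.
m = M + (m − M) = 7.23 + 0.1022 = 7.332.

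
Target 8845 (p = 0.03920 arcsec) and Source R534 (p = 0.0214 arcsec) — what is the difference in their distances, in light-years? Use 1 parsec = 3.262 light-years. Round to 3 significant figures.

69.2 ly

d_A = 1/0.03920″ = 25.51 pc; d_B = 1/0.02140″ = 46.729 pc.
|d_B − d_A| = |46.729 − 25.51| = 21.219 pc = 21.219 × 3.262 ly = 69.216 ly.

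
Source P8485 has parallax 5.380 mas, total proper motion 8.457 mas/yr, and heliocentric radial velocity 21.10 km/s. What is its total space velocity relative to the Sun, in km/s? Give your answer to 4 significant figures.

d = 1/p = 1/0.005380″ = 185.87 pc.
μ = 8.457 mas/yr = 0.008457 ″/yr.
v_t = 4.740 μ d = 4.740 × 0.008457 × 185.87 = 7.4508 km/s.
v = √(v_r² + v_t²) = √(21.10² + 7.4508²) = √500.724 = 22.377 km/s.

22.38 km/s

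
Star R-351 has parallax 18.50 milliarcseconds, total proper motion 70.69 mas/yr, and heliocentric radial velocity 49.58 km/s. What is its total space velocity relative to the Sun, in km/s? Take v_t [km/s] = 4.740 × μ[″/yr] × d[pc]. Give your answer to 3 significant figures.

d = 1/p = 1/0.01850″ = 54.054 pc.
μ = 70.69 mas/yr = 0.07069 ″/yr.
v_t = 4.740 μ d = 4.740 × 0.07069 × 54.054 = 18.112 km/s.
v = √(v_r² + v_t²) = √(49.58² + 18.112²) = √2786.22 = 52.785 km/s.

52.8 km/s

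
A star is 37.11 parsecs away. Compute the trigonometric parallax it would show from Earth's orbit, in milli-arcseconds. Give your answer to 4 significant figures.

26.95 mas

p = 1/d = 1/37.11 = 0.026947 arcsec.
= 0.026947 × 1000 = 26.947 mas.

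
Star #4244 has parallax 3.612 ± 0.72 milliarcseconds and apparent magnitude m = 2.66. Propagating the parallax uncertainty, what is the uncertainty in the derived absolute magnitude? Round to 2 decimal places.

σ_M = 0.43 mag

M = m − 5 log₁₀ d + 5 = m + 5 log₁₀ p + 5, so ∂M/∂p = 5/(p ln 10).
σ_M = (5/ln 10) · (σ_p/p) = 2.1715 × 0.72/3.612 = 2.1715 × 0.19934 = 0.43287.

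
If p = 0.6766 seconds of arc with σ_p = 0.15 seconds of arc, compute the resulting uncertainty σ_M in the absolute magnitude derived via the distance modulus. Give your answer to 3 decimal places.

M = m − 5 log₁₀ d + 5 = m + 5 log₁₀ p + 5, so ∂M/∂p = 5/(p ln 10).
σ_M = (5/ln 10) · (σ_p/p) = 2.1715 × 0.15/0.6766 = 2.1715 × 0.2217 = 0.48142.

σ_M = 0.481 mag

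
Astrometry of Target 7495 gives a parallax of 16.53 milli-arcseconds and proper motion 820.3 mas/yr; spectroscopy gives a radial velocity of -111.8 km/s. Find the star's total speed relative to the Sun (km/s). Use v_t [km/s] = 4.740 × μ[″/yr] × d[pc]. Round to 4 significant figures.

260.4 km/s

d = 1/p = 1/0.01653″ = 60.496 pc.
μ = 820.3 mas/yr = 0.8203 ″/yr.
v_t = 4.740 μ d = 4.740 × 0.8203 × 60.496 = 235.22 km/s.
v = √(v_r² + v_t²) = √((-111.8)² + 235.22²) = √67827.7 = 260.44 km/s.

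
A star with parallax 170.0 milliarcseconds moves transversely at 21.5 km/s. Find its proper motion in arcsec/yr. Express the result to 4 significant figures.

d = 1/p = 1/0.1700″ = 5.8824 pc.
μ = v_t / (4.74 d) = 21.5 / (4.74 × 5.8824) = 21.5 / 27.883 = 0.77108 ″/yr.

0.7711 arcsec/yr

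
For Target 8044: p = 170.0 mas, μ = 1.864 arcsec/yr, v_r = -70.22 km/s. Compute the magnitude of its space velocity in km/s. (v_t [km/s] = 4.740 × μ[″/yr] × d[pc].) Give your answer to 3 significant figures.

87.4 km/s

d = 1/p = 1/0.1700″ = 5.8824 pc.
v_t = 4.740 μ d = 4.740 × 1.864 × 5.8824 = 51.973 km/s.
v = √(v_r² + v_t²) = √((-70.22)² + 51.973²) = √7632.04 = 87.362 km/s.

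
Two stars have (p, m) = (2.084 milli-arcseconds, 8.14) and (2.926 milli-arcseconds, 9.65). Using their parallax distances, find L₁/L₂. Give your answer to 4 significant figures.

d₁ = 1/p₁ = 1/0.002084″ = 479.85 pc; d₂ = 1/p₂ = 1/0.002926″ = 341.76 pc.
M₁ = m₁ − 5 log₁₀ d₁ + 5 = 8.14 − 13.4055 + 5 = -0.2655.
M₂ = 9.65 − 12.6686 + 5 = 1.9814.
L₁/L₂ = 10^(0.4(M₂ − M₁)) = 10^(0.4 × 2.2469) = 10^0.89876 = 7.9206.

L₁/L₂ = 7.921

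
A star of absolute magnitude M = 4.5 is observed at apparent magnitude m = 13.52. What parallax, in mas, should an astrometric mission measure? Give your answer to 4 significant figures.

m − M = 13.52 − 4.5 = 9.02.
d = 10^((m−M)/5 + 1) = 10^2.804 = 636.8 pc.
p = 1/d = 1/636.8 = 0.0015704 arcsec = 1.5704 mas.

1.570 mas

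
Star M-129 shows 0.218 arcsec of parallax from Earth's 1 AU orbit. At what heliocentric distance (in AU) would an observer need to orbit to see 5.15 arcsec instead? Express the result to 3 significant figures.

23.6 AU

Parallax scales linearly with baseline: p ∝ B, so B = p_target / p_Earth × 1 AU.
B = 5.15 / 0.218 = 23.624 AU.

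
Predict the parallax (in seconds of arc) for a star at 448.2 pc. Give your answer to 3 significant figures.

p = 1/d = 1/448.2 = 0.0022311 arcsec.

0.00223 arcsec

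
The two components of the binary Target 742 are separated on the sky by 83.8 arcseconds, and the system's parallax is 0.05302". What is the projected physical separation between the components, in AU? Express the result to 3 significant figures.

1580 AU

d = 1/p = 1/0.05302″ = 18.861 pc.
At distance d (pc), an angle of θ arcsec spans θ·d AU: s = 83.8 × 18.861 = 1580.6 AU.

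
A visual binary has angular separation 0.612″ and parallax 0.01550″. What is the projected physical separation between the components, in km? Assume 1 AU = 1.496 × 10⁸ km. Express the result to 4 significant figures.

5.907 × 10^9 km

d = 1/p = 1/0.01550″ = 64.516 pc.
At distance d (pc), an angle of θ arcsec spans θ·d AU: s = 0.612 × 64.516 = 39.484 AU.
= 39.484 × 1.496 × 10⁸ km = 5.9068 × 10^9 km.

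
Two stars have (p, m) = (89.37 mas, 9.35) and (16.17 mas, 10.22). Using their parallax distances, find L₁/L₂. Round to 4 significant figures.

d₁ = 1/p₁ = 1/0.08937″ = 11.189 pc; d₂ = 1/p₂ = 1/0.01617″ = 61.843 pc.
M₁ = m₁ − 5 log₁₀ d₁ + 5 = 9.35 − 5.2440 + 5 = 9.1060.
M₂ = 10.22 − 8.9565 + 5 = 6.2635.
L₁/L₂ = 10^(0.4(M₂ − M₁)) = 10^(0.4 × (-2.8425)) = 10^(-1.13700) = 0.072946.

L₁/L₂ = 0.07295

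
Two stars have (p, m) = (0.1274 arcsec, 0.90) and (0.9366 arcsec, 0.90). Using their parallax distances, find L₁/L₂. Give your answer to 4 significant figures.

d₁ = 1/p₁ = 1/0.1274″ = 7.8493 pc; d₂ = 1/p₂ = 1/0.9366″ = 1.0677 pc.
M₁ = m₁ − 5 log₁₀ d₁ + 5 = 0.90 − 4.4742 + 5 = 1.4258.
M₂ = 0.90 − 0.1422 + 5 = 5.7578.
L₁/L₂ = 10^(0.4(M₂ − M₁)) = 10^(0.4 × 4.3320) = 10^1.73280 = 54.051.

L₁/L₂ = 54.05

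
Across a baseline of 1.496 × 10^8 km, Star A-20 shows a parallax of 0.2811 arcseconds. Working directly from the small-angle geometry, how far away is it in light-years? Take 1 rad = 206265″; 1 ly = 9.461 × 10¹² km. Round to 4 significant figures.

11.60 ly

θ = 0.2811″ = 0.2811/206265 = 1.3628 × 10^-6 rad.
d = B/θ = (1.496 × 10^8) / (1.3628 × 10^-6) = 1.0977 × 10^14 km = (1.0977 × 10^14) / (9.461 × 10^12) ly = 11.602 ly.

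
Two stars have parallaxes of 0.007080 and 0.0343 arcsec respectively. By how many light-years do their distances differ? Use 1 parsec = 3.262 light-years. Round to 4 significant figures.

d_A = 1/0.007080″ = 141.24 pc; d_B = 1/0.03430″ = 29.155 pc.
|d_B − d_A| = |29.155 − 141.24| = 112.09 pc = 112.09 × 3.262 ly = 365.64 ly.

365.6 ly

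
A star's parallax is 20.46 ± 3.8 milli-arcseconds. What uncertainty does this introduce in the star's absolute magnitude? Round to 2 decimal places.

M = m − 5 log₁₀ d + 5 = m + 5 log₁₀ p + 5, so ∂M/∂p = 5/(p ln 10).
σ_M = (5/ln 10) · (σ_p/p) = 2.1715 × 3.8/20.46 = 2.1715 × 0.18573 = 0.40331.

σ_M = 0.40 mag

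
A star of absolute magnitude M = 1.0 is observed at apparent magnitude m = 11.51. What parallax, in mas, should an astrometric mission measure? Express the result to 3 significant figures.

0.791 mas

m − M = 11.51 − 1.0 = 10.51.
d = 10^((m−M)/5 + 1) = 10^3.102 = 1264.7 pc.
p = 1/d = 1/1264.7 = 0.0007907 arcsec = 0.7907 mas.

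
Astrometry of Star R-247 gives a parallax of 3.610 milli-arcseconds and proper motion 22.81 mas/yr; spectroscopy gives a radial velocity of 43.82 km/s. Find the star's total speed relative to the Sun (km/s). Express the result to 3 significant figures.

53.1 km/s

d = 1/p = 1/0.003610″ = 277.01 pc.
μ = 22.81 mas/yr = 0.02281 ″/yr.
v_t = 4.740 μ d = 4.740 × 0.02281 × 277.01 = 29.95 km/s.
v = √(v_r² + v_t²) = √(43.82² + 29.95²) = √2817.19 = 53.077 km/s.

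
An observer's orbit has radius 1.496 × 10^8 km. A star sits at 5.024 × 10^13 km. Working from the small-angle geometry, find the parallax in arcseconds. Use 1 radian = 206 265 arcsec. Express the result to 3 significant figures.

θ ≈ B/d = (1.496 × 10^8) / (5.024 × 10^13) = 2.9777 × 10^-6 rad.
In arcseconds: 2.9777 × 10^-6 × 206265 = 0.6142″.

0.614 arcsec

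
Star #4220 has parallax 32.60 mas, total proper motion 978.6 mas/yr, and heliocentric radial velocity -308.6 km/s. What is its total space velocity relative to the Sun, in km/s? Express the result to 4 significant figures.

d = 1/p = 1/0.03260″ = 30.675 pc.
μ = 978.6 mas/yr = 0.9786 ″/yr.
v_t = 4.740 μ d = 4.740 × 0.9786 × 30.675 = 142.29 km/s.
v = √(v_r² + v_t²) = √((-308.6)² + 142.29²) = √115480 = 339.82 km/s.

339.8 km/s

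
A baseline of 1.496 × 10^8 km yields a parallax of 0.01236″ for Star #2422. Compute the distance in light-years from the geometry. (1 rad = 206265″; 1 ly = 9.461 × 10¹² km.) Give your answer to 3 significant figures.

θ = 0.01236″ = 0.01236/206265 = 5.9923 × 10^-8 rad.
d = B/θ = (1.496 × 10^8) / (5.9923 × 10^-8) = 2.4965 × 10^15 km = (2.4965 × 10^15) / (9.461 × 10^12) ly = 263.87 ly.

264 ly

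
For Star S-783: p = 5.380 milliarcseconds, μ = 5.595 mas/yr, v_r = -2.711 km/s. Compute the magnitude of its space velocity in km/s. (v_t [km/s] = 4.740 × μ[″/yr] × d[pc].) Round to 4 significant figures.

5.626 km/s

d = 1/p = 1/0.005380″ = 185.87 pc.
μ = 5.595 mas/yr = 0.005595 ″/yr.
v_t = 4.740 μ d = 4.740 × 0.005595 × 185.87 = 4.9293 km/s.
v = √(v_r² + v_t²) = √((-2.711)² + 4.9293²) = √31.6475 = 5.6256 km/s.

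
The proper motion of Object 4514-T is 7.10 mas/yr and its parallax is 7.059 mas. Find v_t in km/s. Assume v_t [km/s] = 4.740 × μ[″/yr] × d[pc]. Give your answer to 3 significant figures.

d = 1/p = 1/0.007059″ = 141.66 pc.
μ = 7.10 mas/yr = 0.00710 ″/yr.
v_t = 4.74 × μ × d = 4.74 × 0.00710 × 141.66 = 4.7674 km/s.

4.77 km/s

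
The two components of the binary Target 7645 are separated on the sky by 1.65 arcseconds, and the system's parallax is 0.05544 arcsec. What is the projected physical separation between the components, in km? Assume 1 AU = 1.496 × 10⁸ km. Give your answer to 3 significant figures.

d = 1/p = 1/0.05544″ = 18.038 pc.
At distance d (pc), an angle of θ arcsec spans θ·d AU: s = 1.65 × 18.038 = 29.763 AU.
= 29.763 × 1.496 × 10⁸ km = 4.4525 × 10^9 km.

4.45 × 10^9 km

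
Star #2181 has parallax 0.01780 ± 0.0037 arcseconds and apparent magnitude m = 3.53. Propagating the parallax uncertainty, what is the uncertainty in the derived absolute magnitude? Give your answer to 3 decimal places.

σ_M = 0.451 mag

M = m − 5 log₁₀ d + 5 = m + 5 log₁₀ p + 5, so ∂M/∂p = 5/(p ln 10).
σ_M = (5/ln 10) · (σ_p/p) = 2.1715 × 0.0037/0.01780 = 2.1715 × 0.20787 = 0.45139.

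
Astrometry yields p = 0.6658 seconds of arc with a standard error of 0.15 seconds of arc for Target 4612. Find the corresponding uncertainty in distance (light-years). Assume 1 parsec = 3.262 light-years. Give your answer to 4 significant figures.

1.104 ly

d = 1/p, so σ_d = σ_p / p².
σ_d = 0.150 / (0.6658)² = 0.150 / 0.44329 = 0.33838 pc = 0.33838 × 3.262 ly = 1.1038 ly.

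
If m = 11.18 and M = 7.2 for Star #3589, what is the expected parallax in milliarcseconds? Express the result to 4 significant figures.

m − M = 11.18 − 7.2 = 3.98.
d = 10^((m−M)/5 + 1) = 10^1.796 = 62.517 pc.
p = 1/d = 1/62.517 = 0.015996 arcsec = 15.996 mas.

16.00 mas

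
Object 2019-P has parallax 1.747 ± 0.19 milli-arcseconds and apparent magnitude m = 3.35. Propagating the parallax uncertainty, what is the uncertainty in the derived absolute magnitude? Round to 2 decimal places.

σ_M = 0.24 mag

M = m − 5 log₁₀ d + 5 = m + 5 log₁₀ p + 5, so ∂M/∂p = 5/(p ln 10).
σ_M = (5/ln 10) · (σ_p/p) = 2.1715 × 0.19/1.747 = 2.1715 × 0.10876 = 0.23617.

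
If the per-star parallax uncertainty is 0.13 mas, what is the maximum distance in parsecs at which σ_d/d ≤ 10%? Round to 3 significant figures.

σ_d/d = σ_p/p, so the condition is σ_p/p ≤ 0.10, i.e. p ≥ σ_p/0.10.
p_min = 0.13/0.10 = 1.3 mas = 0.0013 arcsec.
d_max = 1/p_min = 1/0.0013 = 769.23 pc.

769 pc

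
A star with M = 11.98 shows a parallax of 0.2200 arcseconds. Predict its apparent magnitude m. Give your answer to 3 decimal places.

d = 1/p = 1/0.2200″ = 4.5455 pc.
m − M = 5 log₁₀ d − 5 = 5 log₁₀(4.5455) − 5 = 3.2879 − 5 = -1.7121.
m = M + (m − M) = 11.98 + (-1.7121) = 10.268.

m = 10.268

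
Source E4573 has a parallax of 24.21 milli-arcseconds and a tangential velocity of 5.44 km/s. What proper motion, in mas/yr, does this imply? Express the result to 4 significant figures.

d = 1/p = 1/0.02421″ = 41.305 pc.
μ = v_t / (4.74 d) = 5.44 / (4.74 × 41.305) = 5.44 / 195.79 = 0.027785 ″/yr = 27.785 mas/yr.

27.79 mas/yr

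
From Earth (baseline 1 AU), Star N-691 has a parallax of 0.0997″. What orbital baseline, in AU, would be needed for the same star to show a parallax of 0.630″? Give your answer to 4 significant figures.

6.319 AU

Parallax scales linearly with baseline: p ∝ B, so B = p_target / p_Earth × 1 AU.
B = 0.630 / 0.0997 = 6.319 AU.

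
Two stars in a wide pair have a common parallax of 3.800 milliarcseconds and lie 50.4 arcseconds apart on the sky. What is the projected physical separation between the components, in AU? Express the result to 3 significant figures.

13300 AU

d = 1/p = 1/0.003800″ = 263.16 pc.
At distance d (pc), an angle of θ arcsec spans θ·d AU: s = 50.4 × 263.16 = 13263 AU.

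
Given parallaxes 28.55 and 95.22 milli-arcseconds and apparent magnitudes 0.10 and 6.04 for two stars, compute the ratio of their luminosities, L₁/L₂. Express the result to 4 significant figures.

d₁ = 1/p₁ = 1/0.02855″ = 35.026 pc; d₂ = 1/p₂ = 1/0.09522″ = 10.502 pc.
M₁ = m₁ − 5 log₁₀ d₁ + 5 = 0.10 − 7.7220 + 5 = -2.6220.
M₂ = 6.04 − 5.1064 + 5 = 5.9336.
L₁/L₂ = 10^(0.4(M₂ − M₁)) = 10^(0.4 × 8.5556) = 10^3.42224 = 2643.9.

L₁/L₂ = 2644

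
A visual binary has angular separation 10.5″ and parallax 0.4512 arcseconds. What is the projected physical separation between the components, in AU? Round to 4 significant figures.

23.27 AU

d = 1/p = 1/0.4512″ = 2.2163 pc.
At distance d (pc), an angle of θ arcsec spans θ·d AU: s = 10.5 × 2.2163 = 23.271 AU.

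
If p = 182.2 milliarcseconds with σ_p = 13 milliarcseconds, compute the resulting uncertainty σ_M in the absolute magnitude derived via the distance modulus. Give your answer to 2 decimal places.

σ_M = 0.15 mag

M = m − 5 log₁₀ d + 5 = m + 5 log₁₀ p + 5, so ∂M/∂p = 5/(p ln 10).
σ_M = (5/ln 10) · (σ_p/p) = 2.1715 × 13/182.2 = 2.1715 × 0.07135 = 0.15494.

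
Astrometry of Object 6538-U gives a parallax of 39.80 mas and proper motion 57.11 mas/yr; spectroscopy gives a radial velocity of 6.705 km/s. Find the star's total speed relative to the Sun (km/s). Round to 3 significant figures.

d = 1/p = 1/0.03980″ = 25.126 pc.
μ = 57.11 mas/yr = 0.05711 ″/yr.
v_t = 4.740 μ d = 4.740 × 0.05711 × 25.126 = 6.8016 km/s.
v = √(v_r² + v_t²) = √(6.705² + 6.8016²) = √91.2188 = 9.5509 km/s.

9.55 km/s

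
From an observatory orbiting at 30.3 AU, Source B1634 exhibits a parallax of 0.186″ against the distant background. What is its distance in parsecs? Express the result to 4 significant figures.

162.9 pc

With baseline B (in AU) and parallax p (in arcsec), d = B/p parsecs.
d = 30.3 / 0.186 = 162.9 pc.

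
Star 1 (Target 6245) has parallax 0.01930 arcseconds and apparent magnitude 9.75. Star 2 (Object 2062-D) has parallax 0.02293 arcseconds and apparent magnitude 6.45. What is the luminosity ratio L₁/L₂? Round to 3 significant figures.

d₁ = 1/p₁ = 1/0.01930″ = 51.813 pc; d₂ = 1/p₂ = 1/0.02293″ = 43.611 pc.
M₁ = m₁ − 5 log₁₀ d₁ + 5 = 9.75 − 8.5722 + 5 = 6.1778.
M₂ = 6.45 − 8.1980 + 5 = 3.2520.
L₁/L₂ = 10^(0.4(M₂ − M₁)) = 10^(0.4 × (-2.9258)) = 10^(-1.17032) = 0.067559.

L₁/L₂ = 0.0676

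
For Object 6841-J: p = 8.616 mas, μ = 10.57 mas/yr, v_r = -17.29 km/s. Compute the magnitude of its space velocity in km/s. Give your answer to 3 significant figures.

18.2 km/s

d = 1/p = 1/0.008616″ = 116.06 pc.
μ = 10.57 mas/yr = 0.01057 ″/yr.
v_t = 4.740 μ d = 4.740 × 0.01057 × 116.06 = 5.8148 km/s.
v = √(v_r² + v_t²) = √((-17.29)² + 5.8148²) = √332.756 = 18.242 km/s.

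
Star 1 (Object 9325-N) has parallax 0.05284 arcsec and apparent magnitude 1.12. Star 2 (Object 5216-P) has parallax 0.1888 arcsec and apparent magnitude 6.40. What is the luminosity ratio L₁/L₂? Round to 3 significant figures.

L₁/L₂ = 1650

d₁ = 1/p₁ = 1/0.05284″ = 18.925 pc; d₂ = 1/p₂ = 1/0.1888″ = 5.2966 pc.
M₁ = m₁ − 5 log₁₀ d₁ + 5 = 1.12 − 6.3852 + 5 = -0.2652.
M₂ = 6.40 − 3.6200 + 5 = 7.7800.
L₁/L₂ = 10^(0.4(M₂ − M₁)) = 10^(0.4 × 8.0452) = 10^3.21808 = 1652.3.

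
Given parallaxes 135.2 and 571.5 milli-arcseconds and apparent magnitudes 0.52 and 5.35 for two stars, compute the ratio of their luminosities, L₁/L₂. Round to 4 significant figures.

d₁ = 1/p₁ = 1/0.1352″ = 7.3964 pc; d₂ = 1/p₂ = 1/0.5715″ = 1.7498 pc.
M₁ = m₁ − 5 log₁₀ d₁ + 5 = 0.52 − 4.3451 + 5 = 1.1749.
M₂ = 5.35 − 1.2149 + 5 = 9.1351.
L₁/L₂ = 10^(0.4(M₂ − M₁)) = 10^(0.4 × 7.9602) = 10^3.18408 = 1527.8.

L₁/L₂ = 1528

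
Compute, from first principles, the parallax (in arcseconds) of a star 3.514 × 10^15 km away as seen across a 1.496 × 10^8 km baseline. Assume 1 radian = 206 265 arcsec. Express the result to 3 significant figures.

θ ≈ B/d = (1.496 × 10^8) / (3.514 × 10^15) = 4.2573 × 10^-8 rad.
In arcseconds: 4.2573 × 10^-8 × 206265 = 0.0087813″.

0.00878 arcsec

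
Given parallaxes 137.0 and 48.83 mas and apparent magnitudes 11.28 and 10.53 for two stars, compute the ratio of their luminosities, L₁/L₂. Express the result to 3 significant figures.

d₁ = 1/p₁ = 1/0.1370″ = 7.2993 pc; d₂ = 1/p₂ = 1/0.04883″ = 20.479 pc.
M₁ = m₁ − 5 log₁₀ d₁ + 5 = 11.28 − 4.3164 + 5 = 11.9636.
M₂ = 10.53 − 6.5565 + 5 = 8.9735.
L₁/L₂ = 10^(0.4(M₂ − M₁)) = 10^(0.4 × (-2.9901)) = 10^(-1.19604) = 0.063674.

L₁/L₂ = 0.0637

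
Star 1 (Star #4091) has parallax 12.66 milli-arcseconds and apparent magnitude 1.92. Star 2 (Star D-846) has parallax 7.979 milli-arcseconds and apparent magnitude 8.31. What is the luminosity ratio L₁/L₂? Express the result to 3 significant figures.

d₁ = 1/p₁ = 1/0.01266″ = 78.989 pc; d₂ = 1/p₂ = 1/0.007979″ = 125.33 pc.
M₁ = m₁ − 5 log₁₀ d₁ + 5 = 1.92 − 9.4878 + 5 = -2.5678.
M₂ = 8.31 − 10.4903 + 5 = 2.8197.
L₁/L₂ = 10^(0.4(M₂ − M₁)) = 10^(0.4 × 5.3875) = 10^2.15500 = 142.89.

L₁/L₂ = 143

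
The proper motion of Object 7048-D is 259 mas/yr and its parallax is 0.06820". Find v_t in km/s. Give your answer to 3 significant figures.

d = 1/p = 1/0.06820″ = 14.663 pc.
μ = 259 mas/yr = 0.259 ″/yr.
v_t = 4.74 × μ × d = 4.74 × 0.259 × 14.663 = 18.001 km/s.

18.0 km/s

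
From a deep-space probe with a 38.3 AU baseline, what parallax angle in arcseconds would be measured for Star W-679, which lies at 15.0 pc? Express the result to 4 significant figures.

2.553 arcsec

p (arcsec) = B (AU) / d (pc).
p = 38.3 / 15.0 = 2.5533 arcsec.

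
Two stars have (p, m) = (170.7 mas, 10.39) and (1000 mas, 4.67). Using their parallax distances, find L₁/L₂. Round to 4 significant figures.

d₁ = 1/p₁ = 1/0.1707″ = 5.8582 pc; d₂ = 1/p₂ = 1/1.000″ = 1 pc.
M₁ = m₁ − 5 log₁₀ d₁ + 5 = 10.39 − 3.8388 + 5 = 11.5512.
M₂ = 4.67 − 0.0000 + 5 = 9.6700.
L₁/L₂ = 10^(0.4(M₂ − M₁)) = 10^(0.4 × (-1.8812)) = 10^(-0.75248) = 0.17682.

L₁/L₂ = 0.1768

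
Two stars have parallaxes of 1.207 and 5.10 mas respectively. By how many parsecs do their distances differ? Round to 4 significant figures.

d_A = 1/0.001207″ = 828.5 pc; d_B = 1/0.005100″ = 196.08 pc.
|d_B − d_A| = |196.08 − 828.5| = 632.42 pc.

632.4 pc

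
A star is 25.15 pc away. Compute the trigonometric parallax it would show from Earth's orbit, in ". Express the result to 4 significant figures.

0.03976 "

p = 1/d = 1/25.15 = 0.039761 arcsec.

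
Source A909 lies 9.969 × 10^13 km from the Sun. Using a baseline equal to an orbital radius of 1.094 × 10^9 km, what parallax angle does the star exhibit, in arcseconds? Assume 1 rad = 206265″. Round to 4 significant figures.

2.264 arcsec

θ ≈ B/d = (1.094 × 10^9) / (9.969 × 10^13) = 1.0974 × 10^-5 rad.
In arcseconds: 1.0974 × 10^-5 × 206265 = 2.2636″.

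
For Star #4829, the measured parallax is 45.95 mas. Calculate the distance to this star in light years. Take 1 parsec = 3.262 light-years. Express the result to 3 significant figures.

p = 45.95 mas = 0.04595 arcsec.
d = 1/p = 1/0.04595 = 21.763 pc.
In light-years: 21.763 × 3.262 = 70.991 ly.

71.0 light years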